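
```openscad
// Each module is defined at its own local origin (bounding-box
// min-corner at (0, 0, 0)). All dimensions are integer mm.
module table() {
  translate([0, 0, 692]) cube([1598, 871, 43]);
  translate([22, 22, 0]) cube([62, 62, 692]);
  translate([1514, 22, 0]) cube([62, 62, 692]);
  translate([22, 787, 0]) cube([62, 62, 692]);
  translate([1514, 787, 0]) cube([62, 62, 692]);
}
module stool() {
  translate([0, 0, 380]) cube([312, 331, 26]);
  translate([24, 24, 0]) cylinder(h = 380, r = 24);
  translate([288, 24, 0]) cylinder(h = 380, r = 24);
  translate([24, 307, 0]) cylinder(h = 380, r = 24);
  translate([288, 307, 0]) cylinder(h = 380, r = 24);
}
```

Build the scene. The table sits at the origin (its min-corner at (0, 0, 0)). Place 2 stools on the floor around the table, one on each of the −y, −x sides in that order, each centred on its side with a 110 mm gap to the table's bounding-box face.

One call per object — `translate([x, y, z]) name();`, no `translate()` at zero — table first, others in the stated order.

table();
translate([643, -441, 0]) stool();
translate([-422, 270, 0]) stool();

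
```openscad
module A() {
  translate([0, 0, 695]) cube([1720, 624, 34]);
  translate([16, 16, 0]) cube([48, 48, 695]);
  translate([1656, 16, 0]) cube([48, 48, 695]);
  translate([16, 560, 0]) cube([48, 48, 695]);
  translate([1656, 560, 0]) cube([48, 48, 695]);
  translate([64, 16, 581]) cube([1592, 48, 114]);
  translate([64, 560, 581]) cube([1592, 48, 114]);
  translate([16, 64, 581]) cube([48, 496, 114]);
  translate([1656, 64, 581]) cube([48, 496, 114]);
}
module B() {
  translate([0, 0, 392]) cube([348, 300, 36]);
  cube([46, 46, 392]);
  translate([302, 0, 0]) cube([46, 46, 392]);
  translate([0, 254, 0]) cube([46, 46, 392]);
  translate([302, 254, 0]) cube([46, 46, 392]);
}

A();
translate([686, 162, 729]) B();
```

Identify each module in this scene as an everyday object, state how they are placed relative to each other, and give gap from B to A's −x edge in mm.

The stool's min-x is at 686; the table's min-x is 0; gap = 686 mm.

A is a table. B is a stool. The stool is on top of the table, centred. The gap from the stool to the table's −x edge is 686 mm.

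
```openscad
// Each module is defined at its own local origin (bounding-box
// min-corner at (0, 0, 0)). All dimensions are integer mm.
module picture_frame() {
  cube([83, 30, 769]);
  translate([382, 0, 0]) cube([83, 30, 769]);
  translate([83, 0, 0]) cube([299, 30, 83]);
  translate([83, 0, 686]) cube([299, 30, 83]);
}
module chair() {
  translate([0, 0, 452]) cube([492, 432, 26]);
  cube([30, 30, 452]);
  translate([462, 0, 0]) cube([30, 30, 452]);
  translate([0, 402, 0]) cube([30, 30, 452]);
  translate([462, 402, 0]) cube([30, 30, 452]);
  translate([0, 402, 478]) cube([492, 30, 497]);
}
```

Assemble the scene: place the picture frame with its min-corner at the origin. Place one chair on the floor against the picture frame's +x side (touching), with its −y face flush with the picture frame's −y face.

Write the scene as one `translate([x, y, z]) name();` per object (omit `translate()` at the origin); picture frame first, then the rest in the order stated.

picture_frame();
translate([465, 0, 0]) chair();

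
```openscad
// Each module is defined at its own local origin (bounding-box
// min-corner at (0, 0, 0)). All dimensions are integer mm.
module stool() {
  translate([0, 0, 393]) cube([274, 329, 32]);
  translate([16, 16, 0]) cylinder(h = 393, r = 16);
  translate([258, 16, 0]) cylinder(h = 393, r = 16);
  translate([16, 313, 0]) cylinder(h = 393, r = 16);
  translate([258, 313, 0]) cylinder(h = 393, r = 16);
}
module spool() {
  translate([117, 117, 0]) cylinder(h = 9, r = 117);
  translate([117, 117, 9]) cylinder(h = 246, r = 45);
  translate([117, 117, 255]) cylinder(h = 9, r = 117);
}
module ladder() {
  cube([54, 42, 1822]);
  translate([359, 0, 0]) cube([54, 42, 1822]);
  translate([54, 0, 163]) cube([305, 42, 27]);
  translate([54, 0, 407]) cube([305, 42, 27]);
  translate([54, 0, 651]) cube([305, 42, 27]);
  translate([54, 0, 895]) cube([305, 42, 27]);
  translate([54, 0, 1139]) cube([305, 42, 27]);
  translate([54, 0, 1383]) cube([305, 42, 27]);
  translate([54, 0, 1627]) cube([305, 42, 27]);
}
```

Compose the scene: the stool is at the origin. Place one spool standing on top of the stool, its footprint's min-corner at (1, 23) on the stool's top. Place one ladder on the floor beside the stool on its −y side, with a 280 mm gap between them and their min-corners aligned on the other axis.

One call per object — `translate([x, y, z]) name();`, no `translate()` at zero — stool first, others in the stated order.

stool();
translate([1, 23, 425]) spool();
translate([0, -322, 0]) ladder();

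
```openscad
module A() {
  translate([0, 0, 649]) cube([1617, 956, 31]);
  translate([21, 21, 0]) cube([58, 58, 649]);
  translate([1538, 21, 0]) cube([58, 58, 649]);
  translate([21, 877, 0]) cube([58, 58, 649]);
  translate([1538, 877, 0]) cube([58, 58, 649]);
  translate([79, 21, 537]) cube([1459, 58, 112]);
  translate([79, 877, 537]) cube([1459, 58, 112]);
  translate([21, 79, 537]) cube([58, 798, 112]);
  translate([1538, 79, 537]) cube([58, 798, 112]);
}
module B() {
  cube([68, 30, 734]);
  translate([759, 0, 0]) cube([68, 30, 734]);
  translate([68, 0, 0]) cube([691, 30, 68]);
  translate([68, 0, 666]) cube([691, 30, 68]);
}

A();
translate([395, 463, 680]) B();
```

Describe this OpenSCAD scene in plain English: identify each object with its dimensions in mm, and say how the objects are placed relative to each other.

A is a table with a 1617×956 mm rectangular top, 31 mm thick, top surface at z = 680 mm, supported by four 58×58 mm square legs, each inset 21 mm from the nearest pair of top edges, running from the floor. Four apron rails, 58 mm thick and 112 mm tall, run between adjacent legs with their top edges flush with the underside of the top and their outer faces flush with the legs' outer faces.

B is a rectangular picture frame lying in the x–z plane (depth along y). The opening is 691 mm wide (x) by 598 mm tall (z), surrounded by a border 68 mm wide on all four sides. The frame is 30 mm deep and is made of two full-height vertical stiles with two horizontal rails fitted between them.

The picture frame is on top of the table, centred.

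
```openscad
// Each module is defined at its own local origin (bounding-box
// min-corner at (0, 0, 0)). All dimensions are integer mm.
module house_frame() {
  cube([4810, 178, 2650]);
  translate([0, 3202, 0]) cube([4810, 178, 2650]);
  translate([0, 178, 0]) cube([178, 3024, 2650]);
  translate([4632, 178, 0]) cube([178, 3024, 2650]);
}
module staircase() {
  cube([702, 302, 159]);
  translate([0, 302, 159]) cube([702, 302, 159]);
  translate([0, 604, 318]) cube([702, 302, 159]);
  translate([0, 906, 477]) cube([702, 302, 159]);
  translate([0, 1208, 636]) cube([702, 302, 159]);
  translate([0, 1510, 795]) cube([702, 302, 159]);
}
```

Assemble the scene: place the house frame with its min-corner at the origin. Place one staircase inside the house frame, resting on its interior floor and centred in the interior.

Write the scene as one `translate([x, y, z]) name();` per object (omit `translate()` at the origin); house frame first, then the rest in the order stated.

house_frame();
translate([2054, 784, 0]) staircase();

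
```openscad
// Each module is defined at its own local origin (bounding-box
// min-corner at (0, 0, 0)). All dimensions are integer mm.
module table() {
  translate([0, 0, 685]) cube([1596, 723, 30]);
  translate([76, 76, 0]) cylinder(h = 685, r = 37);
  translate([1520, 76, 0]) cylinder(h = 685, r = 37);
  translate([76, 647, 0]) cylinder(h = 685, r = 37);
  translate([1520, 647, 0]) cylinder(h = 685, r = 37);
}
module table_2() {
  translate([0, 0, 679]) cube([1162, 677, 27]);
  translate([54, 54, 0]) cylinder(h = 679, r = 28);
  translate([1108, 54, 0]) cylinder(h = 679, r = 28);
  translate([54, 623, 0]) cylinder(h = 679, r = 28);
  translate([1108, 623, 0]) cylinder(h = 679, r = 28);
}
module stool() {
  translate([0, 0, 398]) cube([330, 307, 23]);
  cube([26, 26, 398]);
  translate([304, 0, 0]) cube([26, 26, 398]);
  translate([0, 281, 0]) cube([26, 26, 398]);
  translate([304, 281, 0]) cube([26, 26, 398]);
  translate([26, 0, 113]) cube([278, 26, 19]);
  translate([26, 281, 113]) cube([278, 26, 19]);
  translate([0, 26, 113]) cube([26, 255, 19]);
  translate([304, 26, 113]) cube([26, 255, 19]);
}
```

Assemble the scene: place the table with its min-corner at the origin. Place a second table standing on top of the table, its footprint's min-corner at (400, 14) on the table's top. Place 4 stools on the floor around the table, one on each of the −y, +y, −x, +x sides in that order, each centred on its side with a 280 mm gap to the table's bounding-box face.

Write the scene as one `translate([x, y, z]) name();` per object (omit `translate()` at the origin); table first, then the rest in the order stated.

table();
translate([400, 14, 715]) table_2();
translate([633, -587, 0]) stool();
translate([633, 1003, 0]) stool();
translate([-610, 208, 0]) stool();
translate([1876, 208, 0]) stool();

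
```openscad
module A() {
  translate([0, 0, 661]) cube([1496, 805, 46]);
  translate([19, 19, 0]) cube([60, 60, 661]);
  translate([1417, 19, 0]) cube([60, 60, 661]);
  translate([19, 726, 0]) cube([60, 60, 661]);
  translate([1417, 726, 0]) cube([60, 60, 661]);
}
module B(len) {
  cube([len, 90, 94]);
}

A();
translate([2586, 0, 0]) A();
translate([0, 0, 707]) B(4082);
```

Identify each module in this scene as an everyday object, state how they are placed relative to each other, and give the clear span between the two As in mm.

Second table starts at x = 2586; first ends at x = 1496; clear span = 2586 − 1496 = 1090 mm.

A is a table. B is a beam. A beam spans the tops of two tables. The clear span between the two tables is 1090 mm.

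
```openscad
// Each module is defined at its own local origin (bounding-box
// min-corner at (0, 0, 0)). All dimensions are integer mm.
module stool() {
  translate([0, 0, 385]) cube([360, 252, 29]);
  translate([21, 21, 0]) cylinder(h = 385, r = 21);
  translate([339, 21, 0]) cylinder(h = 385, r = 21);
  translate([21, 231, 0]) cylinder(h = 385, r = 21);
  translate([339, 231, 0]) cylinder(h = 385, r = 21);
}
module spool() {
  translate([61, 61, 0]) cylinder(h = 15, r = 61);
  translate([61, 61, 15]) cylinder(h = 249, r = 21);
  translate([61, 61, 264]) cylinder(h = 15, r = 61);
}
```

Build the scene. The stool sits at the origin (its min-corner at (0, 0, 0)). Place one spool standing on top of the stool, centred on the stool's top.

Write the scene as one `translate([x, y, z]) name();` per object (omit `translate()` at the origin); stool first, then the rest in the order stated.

stool();
translate([119, 65, 414]) spool();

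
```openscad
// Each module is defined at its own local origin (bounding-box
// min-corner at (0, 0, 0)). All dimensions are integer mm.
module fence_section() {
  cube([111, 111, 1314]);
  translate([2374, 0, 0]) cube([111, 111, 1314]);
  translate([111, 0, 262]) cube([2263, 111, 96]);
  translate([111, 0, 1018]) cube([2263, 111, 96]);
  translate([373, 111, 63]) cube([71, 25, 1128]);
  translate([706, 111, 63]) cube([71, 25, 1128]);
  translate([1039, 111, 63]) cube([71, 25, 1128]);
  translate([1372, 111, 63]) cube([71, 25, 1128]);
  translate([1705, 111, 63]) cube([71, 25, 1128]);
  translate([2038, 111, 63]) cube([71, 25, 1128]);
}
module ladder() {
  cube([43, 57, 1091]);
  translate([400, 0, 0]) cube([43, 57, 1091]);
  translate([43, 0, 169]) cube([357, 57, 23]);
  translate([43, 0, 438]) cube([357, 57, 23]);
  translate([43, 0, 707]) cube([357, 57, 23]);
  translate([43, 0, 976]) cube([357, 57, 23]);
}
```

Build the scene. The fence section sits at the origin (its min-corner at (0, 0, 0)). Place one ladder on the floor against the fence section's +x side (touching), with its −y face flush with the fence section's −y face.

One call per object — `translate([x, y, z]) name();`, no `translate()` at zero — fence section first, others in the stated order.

fence_section();
translate([2485, 0, 0]) ladder();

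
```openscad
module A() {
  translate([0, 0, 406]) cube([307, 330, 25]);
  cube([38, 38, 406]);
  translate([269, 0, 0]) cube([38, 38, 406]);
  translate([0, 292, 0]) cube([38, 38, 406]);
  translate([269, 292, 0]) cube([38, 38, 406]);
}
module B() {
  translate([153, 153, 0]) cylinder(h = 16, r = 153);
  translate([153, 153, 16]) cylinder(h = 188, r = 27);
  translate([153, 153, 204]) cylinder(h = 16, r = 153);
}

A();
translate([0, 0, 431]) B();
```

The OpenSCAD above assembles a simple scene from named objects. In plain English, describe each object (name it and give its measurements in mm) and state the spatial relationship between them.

A is a four-legged stool. The seat is a 307×330×25 mm slab whose top surface is at z = 431 mm; four square legs, each 38×38 mm in cross-section, run from the floor (z = 0) to the underside of the seat, each flush with a corner of the seat.

B is a spool: two coaxial disc flanges of radius 153 mm and thickness 16 mm, joined by a core cylinder of radius 27 mm and height 188 mm. The lower flange rests on z = 0 and the three cylinders share a vertical axis.

The spool is on top of the stool.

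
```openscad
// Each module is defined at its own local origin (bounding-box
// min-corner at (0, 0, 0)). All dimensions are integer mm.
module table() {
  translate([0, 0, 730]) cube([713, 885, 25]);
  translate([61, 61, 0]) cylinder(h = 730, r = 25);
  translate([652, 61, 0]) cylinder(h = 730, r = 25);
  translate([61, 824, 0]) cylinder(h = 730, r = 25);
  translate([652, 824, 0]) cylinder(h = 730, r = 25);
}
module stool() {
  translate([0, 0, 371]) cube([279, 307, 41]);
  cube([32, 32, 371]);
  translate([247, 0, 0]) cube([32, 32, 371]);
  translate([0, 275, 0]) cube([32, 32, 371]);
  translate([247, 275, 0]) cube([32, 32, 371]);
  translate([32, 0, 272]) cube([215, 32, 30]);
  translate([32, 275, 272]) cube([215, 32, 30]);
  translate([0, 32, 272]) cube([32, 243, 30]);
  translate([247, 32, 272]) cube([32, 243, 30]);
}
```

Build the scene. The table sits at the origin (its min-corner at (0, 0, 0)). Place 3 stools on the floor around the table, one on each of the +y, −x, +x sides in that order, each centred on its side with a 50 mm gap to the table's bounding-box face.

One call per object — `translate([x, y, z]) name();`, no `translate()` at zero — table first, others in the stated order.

table();
translate([217, 935, 0]) stool();
translate([-329, 289, 0]) stool();
translate([763, 289, 0]) stool();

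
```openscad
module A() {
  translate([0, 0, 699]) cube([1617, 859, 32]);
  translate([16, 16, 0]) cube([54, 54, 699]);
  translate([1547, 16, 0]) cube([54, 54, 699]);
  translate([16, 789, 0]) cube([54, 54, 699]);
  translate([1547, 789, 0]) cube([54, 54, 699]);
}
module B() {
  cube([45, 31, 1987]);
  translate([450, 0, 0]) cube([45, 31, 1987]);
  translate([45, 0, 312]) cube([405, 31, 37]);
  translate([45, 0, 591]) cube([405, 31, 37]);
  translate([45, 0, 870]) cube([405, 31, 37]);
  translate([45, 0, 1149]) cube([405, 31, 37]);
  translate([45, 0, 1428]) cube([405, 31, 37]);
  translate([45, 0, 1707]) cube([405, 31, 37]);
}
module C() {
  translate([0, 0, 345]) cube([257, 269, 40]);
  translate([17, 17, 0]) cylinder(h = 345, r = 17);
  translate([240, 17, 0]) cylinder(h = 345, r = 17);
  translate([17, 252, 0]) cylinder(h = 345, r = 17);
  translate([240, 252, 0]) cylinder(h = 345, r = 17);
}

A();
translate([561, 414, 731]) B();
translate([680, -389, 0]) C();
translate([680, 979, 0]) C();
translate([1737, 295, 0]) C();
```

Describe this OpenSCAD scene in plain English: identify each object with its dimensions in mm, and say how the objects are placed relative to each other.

A is a rectangular dining table. The top is 1617×859×32 mm with its upper surface at z = 731 mm. It stands on four 54×54 mm square legs, each inset 16 mm from the nearest pair of top edges, running from the floor to the underside of the top.

B is a wooden ladder with two side rails of 45×31 mm section and 1987 mm height, set 495 mm apart overall. Between them run 6 rectangular rungs (31 mm deep, 37 mm thick), front faces flush with the rails' −y face. The bottom of the first rung is 312 mm above the floor and each subsequent rung is 279 mm higher than the one below.

C is a four-legged stool. The seat is a 257×269×40 mm slab whose top surface is at z = 385 mm; four round legs, each 34 mm in diameter, run from the floor (z = 0) to the underside of the seat, each leg's axis is inset half a diameter from the nearest pair of seat edges (so the leg's bounding box is flush with the corner).

The ladder is on top of the table, centred. Three stools sit around the table at the −y, +y, +x sides.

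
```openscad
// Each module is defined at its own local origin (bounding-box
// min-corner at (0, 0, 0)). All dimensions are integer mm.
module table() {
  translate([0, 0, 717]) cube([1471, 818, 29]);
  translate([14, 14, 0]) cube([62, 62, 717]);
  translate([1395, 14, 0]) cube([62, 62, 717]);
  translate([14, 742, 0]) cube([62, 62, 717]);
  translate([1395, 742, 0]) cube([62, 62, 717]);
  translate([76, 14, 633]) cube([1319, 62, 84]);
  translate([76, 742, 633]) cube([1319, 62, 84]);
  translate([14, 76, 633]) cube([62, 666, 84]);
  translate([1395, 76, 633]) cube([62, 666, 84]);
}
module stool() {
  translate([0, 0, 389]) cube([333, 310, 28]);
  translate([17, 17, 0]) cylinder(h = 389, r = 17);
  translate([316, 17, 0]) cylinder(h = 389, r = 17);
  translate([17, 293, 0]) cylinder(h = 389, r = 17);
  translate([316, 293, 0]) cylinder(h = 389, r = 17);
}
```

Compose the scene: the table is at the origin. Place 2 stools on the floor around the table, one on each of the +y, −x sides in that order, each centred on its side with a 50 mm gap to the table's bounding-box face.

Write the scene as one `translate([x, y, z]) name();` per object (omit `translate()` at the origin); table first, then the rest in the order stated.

table();
translate([569, 868, 0]) stool();
translate([-383, 254, 0]) stool();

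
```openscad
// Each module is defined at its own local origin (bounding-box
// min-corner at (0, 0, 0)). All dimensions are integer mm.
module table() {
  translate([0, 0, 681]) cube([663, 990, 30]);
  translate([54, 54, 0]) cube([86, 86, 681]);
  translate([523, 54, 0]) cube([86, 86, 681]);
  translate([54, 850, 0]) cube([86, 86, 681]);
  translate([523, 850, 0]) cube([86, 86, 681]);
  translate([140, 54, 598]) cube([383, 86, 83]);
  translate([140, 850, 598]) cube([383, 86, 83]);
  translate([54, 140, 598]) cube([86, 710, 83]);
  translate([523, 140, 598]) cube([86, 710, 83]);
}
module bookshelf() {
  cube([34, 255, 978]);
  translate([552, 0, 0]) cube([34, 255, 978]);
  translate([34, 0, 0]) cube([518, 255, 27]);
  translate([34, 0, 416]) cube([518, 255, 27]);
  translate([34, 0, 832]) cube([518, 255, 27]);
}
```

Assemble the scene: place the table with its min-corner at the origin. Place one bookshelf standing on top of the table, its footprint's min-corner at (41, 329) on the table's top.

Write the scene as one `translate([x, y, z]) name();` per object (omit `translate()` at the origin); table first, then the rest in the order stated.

table();
translate([41, 329, 711]) bookshelf();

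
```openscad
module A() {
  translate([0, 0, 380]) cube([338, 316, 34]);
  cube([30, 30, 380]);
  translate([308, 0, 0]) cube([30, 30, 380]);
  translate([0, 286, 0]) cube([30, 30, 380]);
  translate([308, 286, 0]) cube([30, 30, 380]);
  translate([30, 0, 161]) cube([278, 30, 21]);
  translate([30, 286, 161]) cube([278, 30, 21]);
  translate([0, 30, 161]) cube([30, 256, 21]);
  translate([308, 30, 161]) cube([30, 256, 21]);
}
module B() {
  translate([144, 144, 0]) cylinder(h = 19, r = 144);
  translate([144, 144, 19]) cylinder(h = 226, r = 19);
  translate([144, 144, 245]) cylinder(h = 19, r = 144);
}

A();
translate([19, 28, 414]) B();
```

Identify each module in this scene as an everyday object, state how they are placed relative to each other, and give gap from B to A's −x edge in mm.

The spool's min-x is at 19; the stool's min-x is 0; gap = 19 mm.

A is a stool. B is a spool. The spool is on top of the stool. The gap from the spool to the stool's −x edge is 19 mm.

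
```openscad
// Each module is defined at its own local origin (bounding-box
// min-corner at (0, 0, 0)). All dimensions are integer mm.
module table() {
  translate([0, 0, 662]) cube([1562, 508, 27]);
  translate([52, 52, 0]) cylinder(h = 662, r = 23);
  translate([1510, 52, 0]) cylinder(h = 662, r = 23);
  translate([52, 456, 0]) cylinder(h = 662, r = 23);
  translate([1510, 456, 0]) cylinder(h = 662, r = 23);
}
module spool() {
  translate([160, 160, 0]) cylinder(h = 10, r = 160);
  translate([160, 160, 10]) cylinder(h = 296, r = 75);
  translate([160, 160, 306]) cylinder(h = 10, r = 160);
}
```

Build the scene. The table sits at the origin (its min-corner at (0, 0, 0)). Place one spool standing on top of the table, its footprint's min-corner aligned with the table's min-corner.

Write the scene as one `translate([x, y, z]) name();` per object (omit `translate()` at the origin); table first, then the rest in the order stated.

table();
translate([0, 0, 689]) spool();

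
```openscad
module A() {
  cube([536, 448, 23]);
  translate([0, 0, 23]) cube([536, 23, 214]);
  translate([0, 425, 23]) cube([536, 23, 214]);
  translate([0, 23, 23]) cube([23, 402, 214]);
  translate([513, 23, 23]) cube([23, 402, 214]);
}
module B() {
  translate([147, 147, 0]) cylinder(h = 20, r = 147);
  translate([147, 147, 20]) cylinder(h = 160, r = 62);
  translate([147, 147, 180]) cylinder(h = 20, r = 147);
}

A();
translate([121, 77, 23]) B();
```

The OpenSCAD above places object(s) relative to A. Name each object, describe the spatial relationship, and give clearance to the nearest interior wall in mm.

Clearances: x = 98, y = 54; minimum 54 mm.

A is an open box. B is a spool. The spool sits inside the open box, centred. The clearance to the nearest interior wall is 54 mm.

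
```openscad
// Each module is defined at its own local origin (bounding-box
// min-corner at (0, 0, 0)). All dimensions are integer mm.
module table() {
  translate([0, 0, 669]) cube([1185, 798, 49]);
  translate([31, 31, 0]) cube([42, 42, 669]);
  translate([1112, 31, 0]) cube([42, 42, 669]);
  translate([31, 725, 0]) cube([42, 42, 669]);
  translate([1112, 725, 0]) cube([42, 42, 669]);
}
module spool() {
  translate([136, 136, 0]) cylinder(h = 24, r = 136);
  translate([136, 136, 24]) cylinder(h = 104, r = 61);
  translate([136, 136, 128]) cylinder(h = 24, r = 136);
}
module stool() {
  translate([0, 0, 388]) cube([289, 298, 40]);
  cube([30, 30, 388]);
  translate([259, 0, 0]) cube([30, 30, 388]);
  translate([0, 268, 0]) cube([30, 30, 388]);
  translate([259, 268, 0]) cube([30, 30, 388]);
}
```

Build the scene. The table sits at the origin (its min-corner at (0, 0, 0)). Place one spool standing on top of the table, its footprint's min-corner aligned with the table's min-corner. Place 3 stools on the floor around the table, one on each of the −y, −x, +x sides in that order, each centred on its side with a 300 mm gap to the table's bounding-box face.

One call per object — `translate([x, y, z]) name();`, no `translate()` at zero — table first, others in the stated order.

table();
translate([0, 0, 718]) spool();
translate([448, -598, 0]) stool();
translate([-589, 250, 0]) stool();
translate([1485, 250, 0]) stool();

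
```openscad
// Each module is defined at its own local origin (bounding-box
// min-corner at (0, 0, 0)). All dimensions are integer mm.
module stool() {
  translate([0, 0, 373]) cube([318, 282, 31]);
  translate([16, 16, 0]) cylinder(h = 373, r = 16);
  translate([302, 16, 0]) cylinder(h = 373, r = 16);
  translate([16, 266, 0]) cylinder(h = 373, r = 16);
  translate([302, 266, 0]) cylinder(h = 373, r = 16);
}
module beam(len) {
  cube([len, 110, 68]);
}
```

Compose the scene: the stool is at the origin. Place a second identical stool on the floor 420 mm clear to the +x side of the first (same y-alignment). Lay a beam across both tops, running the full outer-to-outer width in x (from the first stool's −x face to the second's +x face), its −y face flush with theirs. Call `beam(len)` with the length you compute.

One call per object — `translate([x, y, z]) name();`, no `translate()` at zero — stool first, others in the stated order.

stool();
translate([738, 0, 0]) stool();
translate([0, 0, 404]) beam(1056);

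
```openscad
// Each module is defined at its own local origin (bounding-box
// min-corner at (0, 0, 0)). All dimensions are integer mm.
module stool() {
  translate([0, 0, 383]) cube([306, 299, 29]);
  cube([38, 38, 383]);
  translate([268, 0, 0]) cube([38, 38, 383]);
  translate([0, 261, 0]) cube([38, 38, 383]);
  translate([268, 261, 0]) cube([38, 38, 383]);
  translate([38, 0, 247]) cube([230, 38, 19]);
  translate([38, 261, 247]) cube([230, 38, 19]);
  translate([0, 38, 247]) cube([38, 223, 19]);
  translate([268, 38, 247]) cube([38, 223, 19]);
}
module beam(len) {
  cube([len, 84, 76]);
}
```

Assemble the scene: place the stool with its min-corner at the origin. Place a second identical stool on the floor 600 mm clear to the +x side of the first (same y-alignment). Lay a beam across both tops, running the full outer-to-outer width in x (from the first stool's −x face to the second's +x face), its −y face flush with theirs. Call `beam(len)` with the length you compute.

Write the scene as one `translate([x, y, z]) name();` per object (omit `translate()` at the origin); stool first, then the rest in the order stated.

stool();
translate([906, 0, 0]) stool();
translate([0, 0, 412]) beam(1212);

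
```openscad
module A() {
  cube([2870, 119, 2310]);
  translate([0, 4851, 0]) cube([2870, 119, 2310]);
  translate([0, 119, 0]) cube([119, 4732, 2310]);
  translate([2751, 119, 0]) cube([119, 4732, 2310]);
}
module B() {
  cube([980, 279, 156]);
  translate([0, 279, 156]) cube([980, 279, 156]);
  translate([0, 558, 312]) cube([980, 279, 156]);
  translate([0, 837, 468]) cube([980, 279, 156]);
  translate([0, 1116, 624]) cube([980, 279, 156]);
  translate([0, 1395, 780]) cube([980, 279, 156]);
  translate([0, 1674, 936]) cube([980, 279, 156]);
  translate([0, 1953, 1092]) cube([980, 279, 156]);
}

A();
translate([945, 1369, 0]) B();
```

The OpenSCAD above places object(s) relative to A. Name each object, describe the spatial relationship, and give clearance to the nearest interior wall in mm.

A is a house frame. B is a staircase. The staircase sits inside the house frame, centred. The clearance to the nearest interior wall is 826 mm.

Clearances: x = 826, y = 1250; minimum 826 mm.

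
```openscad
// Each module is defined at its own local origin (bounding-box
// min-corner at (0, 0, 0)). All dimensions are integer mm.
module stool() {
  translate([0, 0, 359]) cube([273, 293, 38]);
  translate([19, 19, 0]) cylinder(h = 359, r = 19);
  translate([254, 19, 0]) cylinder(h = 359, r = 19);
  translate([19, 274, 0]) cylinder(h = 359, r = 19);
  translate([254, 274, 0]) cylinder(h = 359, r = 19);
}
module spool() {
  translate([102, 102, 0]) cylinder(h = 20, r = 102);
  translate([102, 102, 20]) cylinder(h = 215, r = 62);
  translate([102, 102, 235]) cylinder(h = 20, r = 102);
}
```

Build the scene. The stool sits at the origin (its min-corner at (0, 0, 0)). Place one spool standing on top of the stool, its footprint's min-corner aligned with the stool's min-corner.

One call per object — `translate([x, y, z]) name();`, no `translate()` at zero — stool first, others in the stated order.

stool();
translate([0, 0, 397]) spool();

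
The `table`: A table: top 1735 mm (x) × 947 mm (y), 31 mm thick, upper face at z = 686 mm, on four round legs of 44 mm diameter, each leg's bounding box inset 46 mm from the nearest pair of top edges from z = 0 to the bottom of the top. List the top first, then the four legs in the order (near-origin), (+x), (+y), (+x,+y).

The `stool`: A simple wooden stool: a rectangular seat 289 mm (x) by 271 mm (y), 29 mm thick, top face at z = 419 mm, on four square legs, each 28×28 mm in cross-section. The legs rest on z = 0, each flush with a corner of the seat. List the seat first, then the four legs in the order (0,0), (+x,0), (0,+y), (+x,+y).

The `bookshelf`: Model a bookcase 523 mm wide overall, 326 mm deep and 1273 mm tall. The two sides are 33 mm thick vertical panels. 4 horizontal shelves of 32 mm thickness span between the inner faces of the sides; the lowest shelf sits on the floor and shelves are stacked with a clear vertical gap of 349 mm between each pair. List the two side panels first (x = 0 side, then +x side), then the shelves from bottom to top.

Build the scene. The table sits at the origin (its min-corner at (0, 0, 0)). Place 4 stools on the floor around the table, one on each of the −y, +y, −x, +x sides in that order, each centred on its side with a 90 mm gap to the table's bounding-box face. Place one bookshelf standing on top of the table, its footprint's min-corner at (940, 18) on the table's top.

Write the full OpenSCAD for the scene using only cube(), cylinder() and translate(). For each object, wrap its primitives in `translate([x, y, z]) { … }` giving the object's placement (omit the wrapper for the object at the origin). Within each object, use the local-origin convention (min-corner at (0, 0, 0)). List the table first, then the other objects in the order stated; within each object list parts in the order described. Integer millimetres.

translate([0, 0, 655]) cube([1735, 947, 31]);
translate([68, 68, 0]) cylinder(h = 655, r = 22);
translate([1667, 68, 0]) cylinder(h = 655, r = 22);
translate([68, 879, 0]) cylinder(h = 655, r = 22);
translate([1667, 879, 0]) cylinder(h = 655, r = 22);
translate([723, -361, 0]) {
  translate([0, 0, 390]) cube([289, 271, 29]);
  cube([28, 28, 390]);
  translate([261, 0, 0]) cube([28, 28, 390]);
  translate([0, 243, 0]) cube([28, 28, 390]);
  translate([261, 243, 0]) cube([28, 28, 390]);
}
translate([723, 1037, 0]) {
  translate([0, 0, 390]) cube([289, 271, 29]);
  cube([28, 28, 390]);
  translate([261, 0, 0]) cube([28, 28, 390]);
  translate([0, 243, 0]) cube([28, 28, 390]);
  translate([261, 243, 0]) cube([28, 28, 390]);
}
translate([-379, 338, 0]) {
  translate([0, 0, 390]) cube([289, 271, 29]);
  cube([28, 28, 390]);
  translate([261, 0, 0]) cube([28, 28, 390]);
  translate([0, 243, 0]) cube([28, 28, 390]);
  translate([261, 243, 0]) cube([28, 28, 390]);
}
translate([1825, 338, 0]) {
  translate([0, 0, 390]) cube([289, 271, 29]);
  cube([28, 28, 390]);
  translate([261, 0, 0]) cube([28, 28, 390]);
  translate([0, 243, 0]) cube([28, 28, 390]);
  translate([261, 243, 0]) cube([28, 28, 390]);
}
translate([940, 18, 686]) {
  cube([33, 326, 1273]);
  translate([490, 0, 0]) cube([33, 326, 1273]);
  translate([33, 0, 0]) cube([457, 326, 32]);
  translate([33, 0, 381]) cube([457, 326, 32]);
  translate([33, 0, 762]) cube([457, 326, 32]);
  translate([33, 0, 1143]) cube([457, 326, 32]);
}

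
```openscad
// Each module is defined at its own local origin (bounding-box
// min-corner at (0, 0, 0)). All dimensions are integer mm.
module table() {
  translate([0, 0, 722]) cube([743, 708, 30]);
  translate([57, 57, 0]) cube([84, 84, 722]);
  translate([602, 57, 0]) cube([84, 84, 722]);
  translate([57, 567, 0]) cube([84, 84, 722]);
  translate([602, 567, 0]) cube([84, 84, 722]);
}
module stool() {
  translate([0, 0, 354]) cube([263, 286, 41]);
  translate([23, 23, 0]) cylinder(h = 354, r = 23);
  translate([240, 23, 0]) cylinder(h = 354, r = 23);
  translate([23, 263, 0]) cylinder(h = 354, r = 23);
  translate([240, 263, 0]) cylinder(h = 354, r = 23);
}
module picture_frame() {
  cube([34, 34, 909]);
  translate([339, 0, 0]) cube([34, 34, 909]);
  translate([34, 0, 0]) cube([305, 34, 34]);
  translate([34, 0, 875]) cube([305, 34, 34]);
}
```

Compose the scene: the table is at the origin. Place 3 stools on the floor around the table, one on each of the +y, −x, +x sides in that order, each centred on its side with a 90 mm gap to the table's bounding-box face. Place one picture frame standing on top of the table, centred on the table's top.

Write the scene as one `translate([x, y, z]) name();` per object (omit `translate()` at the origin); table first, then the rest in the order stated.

table();
translate([240, 798, 0]) stool();
translate([-353, 211, 0]) stool();
translate([833, 211, 0]) stool();
translate([185, 337, 752]) picture_frame();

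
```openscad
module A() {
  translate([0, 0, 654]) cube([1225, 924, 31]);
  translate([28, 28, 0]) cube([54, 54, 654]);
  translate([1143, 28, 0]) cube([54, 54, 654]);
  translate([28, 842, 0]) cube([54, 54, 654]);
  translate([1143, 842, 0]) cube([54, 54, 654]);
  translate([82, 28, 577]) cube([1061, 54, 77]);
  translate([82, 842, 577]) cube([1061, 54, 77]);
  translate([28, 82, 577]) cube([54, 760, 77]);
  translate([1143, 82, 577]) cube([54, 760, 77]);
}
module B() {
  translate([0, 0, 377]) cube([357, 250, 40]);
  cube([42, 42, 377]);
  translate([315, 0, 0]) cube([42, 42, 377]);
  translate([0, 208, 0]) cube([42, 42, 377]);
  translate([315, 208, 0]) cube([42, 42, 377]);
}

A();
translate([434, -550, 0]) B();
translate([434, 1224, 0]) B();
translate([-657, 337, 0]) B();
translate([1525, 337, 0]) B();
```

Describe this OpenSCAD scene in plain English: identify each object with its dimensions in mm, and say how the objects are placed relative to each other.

A is a table with a 1225×924 mm rectangular top, 31 mm thick, top surface at z = 685 mm, supported by four 54×54 mm square legs, each inset 28 mm from the nearest pair of top edges, running from the floor. Four apron rails, 54 mm thick and 77 mm tall, run between adjacent legs with their top edges flush with the underside of the top and their outer faces flush with the legs' outer faces.

B is a simple wooden stool: a rectangular seat 357 mm (x) by 250 mm (y), 40 mm thick, top face at z = 417 mm, on four square legs, each 42×42 mm in cross-section. The legs rest on z = 0, each flush with a corner of the seat.

Four stools sit around the table at the −y, +y, −x, +x sides.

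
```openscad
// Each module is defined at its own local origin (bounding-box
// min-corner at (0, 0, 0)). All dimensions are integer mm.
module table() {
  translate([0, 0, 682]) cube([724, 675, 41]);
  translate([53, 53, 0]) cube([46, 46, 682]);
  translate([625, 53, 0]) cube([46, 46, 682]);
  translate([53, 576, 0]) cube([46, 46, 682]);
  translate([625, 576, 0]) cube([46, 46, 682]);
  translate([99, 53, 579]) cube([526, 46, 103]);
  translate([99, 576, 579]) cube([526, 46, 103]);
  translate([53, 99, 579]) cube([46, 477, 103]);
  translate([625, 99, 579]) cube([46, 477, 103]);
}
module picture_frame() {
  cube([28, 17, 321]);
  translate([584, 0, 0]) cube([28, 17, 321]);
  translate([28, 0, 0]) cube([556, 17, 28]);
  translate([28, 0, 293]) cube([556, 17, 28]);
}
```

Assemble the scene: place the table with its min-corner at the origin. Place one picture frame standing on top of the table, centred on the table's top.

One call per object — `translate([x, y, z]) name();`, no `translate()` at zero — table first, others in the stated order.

table();
translate([56, 329, 723]) picture_frame();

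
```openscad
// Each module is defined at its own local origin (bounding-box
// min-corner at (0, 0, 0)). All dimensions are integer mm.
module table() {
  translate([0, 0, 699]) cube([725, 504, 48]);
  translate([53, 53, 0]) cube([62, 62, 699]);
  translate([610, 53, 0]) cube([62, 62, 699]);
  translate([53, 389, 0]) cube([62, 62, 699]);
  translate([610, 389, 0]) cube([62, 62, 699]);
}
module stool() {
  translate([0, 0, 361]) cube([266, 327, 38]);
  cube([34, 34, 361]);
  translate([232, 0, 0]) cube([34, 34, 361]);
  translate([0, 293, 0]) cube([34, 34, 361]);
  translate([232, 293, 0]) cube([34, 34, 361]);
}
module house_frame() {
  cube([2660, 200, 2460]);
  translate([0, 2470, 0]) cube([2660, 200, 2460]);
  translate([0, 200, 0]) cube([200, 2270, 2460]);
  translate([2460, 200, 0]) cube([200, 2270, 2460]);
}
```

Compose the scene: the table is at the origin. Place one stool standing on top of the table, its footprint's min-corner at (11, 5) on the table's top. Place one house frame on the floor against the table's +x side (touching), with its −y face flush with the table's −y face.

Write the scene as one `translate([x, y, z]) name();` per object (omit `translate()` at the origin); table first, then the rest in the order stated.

table();
translate([11, 5, 747]) stool();
translate([725, 0, 0]) house_frame();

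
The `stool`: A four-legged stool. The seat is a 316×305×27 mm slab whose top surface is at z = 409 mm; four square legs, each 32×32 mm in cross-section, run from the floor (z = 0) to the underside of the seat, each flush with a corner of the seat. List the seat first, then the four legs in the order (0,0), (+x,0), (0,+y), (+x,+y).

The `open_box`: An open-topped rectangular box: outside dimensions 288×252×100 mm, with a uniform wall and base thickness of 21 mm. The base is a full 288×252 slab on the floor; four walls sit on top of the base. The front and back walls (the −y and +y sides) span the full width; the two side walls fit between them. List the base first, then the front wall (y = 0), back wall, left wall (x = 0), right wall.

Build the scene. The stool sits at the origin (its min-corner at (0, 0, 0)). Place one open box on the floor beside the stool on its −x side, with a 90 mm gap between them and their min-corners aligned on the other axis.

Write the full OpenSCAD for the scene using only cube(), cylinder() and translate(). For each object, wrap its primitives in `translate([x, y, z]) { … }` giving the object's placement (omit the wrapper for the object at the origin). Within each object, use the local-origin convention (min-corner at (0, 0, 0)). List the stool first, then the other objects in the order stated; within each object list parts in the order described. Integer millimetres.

translate([0, 0, 382]) cube([316, 305, 27]);
cube([32, 32, 382]);
translate([284, 0, 0]) cube([32, 32, 382]);
translate([0, 273, 0]) cube([32, 32, 382]);
translate([284, 273, 0]) cube([32, 32, 382]);
translate([-378, 0, 0]) {
  cube([288, 252, 21]);
  translate([0, 0, 21]) cube([288, 21, 79]);
  translate([0, 231, 21]) cube([288, 21, 79]);
  translate([0, 21, 21]) cube([21, 210, 79]);
  translate([267, 21, 21]) cube([21, 210, 79]);
}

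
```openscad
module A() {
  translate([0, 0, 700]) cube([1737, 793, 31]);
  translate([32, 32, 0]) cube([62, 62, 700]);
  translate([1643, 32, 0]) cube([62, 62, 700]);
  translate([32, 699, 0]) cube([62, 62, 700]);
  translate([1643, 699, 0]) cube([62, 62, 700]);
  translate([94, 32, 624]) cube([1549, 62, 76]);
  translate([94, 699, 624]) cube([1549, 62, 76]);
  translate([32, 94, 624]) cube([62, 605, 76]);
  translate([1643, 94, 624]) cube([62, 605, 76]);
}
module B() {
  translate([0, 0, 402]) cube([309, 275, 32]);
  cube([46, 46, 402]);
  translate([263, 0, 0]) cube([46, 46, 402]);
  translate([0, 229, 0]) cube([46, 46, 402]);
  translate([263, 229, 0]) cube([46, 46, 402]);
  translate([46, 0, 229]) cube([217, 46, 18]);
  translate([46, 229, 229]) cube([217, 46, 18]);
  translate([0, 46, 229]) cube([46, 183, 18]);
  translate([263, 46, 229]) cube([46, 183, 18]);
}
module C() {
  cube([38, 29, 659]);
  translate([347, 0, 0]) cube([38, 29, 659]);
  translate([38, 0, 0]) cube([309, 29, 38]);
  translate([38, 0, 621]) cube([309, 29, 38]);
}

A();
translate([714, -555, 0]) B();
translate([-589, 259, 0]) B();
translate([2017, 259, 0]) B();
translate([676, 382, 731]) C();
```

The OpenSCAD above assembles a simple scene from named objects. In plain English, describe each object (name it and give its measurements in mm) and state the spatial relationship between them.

A is a table with a 1737×793 mm rectangular top, 31 mm thick, top surface at z = 731 mm, supported by four 62×62 mm square legs, each inset 32 mm from the nearest pair of top edges, running from the floor. Four apron rails, 62 mm thick and 76 mm tall, run between adjacent legs with their top edges flush with the underside of the top and their outer faces flush with the legs' outer faces.

B is a four-legged stool. The seat is 309×275 mm, 32 mm thick, top at z = 434 mm. It stands on four square legs, each 46×46 mm in cross-section, from z = 0 to the seat underside, each flush with a corner of the seat. Four stretchers, 46 mm wide and 18 mm tall, connect adjacent legs with their undersides at z = 229 mm, each running between the inner faces of the legs it joins and aligned with the legs' outer faces on the other axis.

C is a picture frame with a 309×583 mm rectangular opening (x by z) and a uniform 38 mm border on every side. Frame depth is 29 mm along y. It is built from two vertical stiles running the full outside height and two horizontal rails spanning the gap between the stiles.

Three stools sit around the table at the −y, −x, +x sides. The picture frame is on top of the table, centred.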